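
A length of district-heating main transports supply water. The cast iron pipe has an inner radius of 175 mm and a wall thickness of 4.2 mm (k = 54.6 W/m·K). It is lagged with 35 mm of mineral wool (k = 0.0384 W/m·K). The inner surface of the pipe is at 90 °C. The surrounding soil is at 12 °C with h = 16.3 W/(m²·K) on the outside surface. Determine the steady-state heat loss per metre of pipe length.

q′ ≈ 99.4 W/m

Cylindrical conduction, so R = ln(r₂/r₁)/(2πkL) per layer, in series:
R_cast iron pipe wall = ln(179.2/175)/(2π×54.6×1) = 6.913×10^-5 K/W
R_mineral wool = ln(214.2/179.2)/(2π×0.0384×1) = 0.7394 K/W
R_outer film = 1/(h_o·2πr_oL) = 1/(16.3×2π×0.2142×1) = 0.04558 K/W
R_total = 0.7851 K/W
Q = ΔT/R_total = 78/0.7851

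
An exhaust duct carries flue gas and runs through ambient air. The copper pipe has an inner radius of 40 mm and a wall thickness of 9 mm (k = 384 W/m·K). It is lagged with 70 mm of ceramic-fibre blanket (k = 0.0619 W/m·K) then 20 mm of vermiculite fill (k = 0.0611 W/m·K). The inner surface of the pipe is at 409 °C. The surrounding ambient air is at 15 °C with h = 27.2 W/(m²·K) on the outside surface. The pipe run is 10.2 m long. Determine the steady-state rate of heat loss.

Per-layer cylindrical resistances, series-summed:
R_copper pipe wall = ln(49/40)/(2π×384×10.2) = 8.246×10^-6 K/W
R_ceramic-fibre blanket = ln(119/49)/(2π×0.0619×10.2) = 0.2237 K/W
R_vermiculite fill = ln(139/119)/(2π×0.0611×10.2) = 0.03967 K/W
R_outer film = 1/(h_o·2πr_oL) = 1/(27.2×2π×0.139×10.2) = 0.004127 K/W
R_total = 0.2675 K/W
Q = ΔT/R_total = 394/0.2675

Q ≈ 1470 W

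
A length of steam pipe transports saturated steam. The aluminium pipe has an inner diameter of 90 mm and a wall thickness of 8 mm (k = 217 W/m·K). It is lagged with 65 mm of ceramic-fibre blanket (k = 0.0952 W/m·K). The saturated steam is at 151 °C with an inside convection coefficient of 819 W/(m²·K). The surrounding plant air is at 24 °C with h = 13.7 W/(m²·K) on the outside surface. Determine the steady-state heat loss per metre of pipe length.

q′ ≈ 88.1 W/m

Cylindrical conduction, so R = ln(r₂/r₁)/(2πkL) per layer, in series:
R_inner film = 1/(h_i·2πr₁L) = 1/(819×2π×0.045×1) = 0.004318 K/W
R_aluminium pipe wall = ln(53/45)/(2π×217×1) = 1.2×10^-4 K/W
R_ceramic-fibre blanket = ln(118/53)/(2π×0.0952×1) = 1.338 K/W
R_outer film = 1/(h_o·2πr_oL) = 1/(13.7×2π×0.118×1) = 0.09845 K/W
R_total = 1.441 K/W
Q = ΔT/R_total = 127/1.441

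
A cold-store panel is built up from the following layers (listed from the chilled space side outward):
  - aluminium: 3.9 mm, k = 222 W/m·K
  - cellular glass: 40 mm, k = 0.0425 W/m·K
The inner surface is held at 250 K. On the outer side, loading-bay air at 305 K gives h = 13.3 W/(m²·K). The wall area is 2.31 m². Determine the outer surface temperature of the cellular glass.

T ≈ 301 K

Series thermal resistances:
R_aluminium = L/(kA) = 0.0039/(222×2.31) = 7.605×10^-6 K/W
R_cellular glass = L/(kA) = 0.04/(0.0425×2.31) = 0.4074 K/W
R_outer film = 1/(h_o·A) = 1/(13.3×2.31) = 0.03255 K/W
R_total = 0.44 K/W;  Q = ΔT/R_total = 55/0.44 = 125 W
T_interface = T_inner + Q·ΣR(inner→interface) = 250 + 125×0.4074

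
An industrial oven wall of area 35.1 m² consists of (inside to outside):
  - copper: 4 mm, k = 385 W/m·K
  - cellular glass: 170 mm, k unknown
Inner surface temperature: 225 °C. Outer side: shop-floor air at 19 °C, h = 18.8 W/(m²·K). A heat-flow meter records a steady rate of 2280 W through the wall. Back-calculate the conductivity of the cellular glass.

k ≈ 0.0545 W/(m·K)

Using the resistance-network approach (series):
R_copper = L/(kA) = 0.004/(385×35.1) = 2.96×10^-7 K/W
R_outer film = 1/(h_o·A) = 1/(18.8×35.1) = 0.001515 K/W
Sum of known resistances R_other = 0.001516 K/W
Total R = ΔT/Q = 206/2280 = 0.09035 K/W
R_cellular glass = R_total − R_other = 0.08884 K/W
k = L/(R·A) = 0.17/(0.08884×35.1)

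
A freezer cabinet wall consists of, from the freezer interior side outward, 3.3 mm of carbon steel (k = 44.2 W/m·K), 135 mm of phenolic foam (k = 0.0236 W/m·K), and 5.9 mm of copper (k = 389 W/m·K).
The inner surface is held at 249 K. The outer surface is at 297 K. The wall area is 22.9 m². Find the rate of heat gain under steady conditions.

Treating each layer as a thermal resistance in series:
R_carbon steel = L/(kA) = 0.0033/(44.2×22.9) = 3.26×10^-6 K/W
R_phenolic foam = L/(kA) = 0.135/(0.0236×22.9) = 0.2498 K/W
R_copper = L/(kA) = 0.0059/(389×22.9) = 6.623×10^-7 K/W
R_total = 0.2498 K/W
Q = ΔT / R_total = 48 / 0.2498

Q ≈ 192 W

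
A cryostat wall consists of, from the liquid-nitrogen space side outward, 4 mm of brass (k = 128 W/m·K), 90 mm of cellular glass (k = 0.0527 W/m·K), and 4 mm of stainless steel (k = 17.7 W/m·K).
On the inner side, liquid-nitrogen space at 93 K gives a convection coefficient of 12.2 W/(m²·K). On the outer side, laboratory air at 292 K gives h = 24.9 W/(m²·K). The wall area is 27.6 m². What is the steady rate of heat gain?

Model the wall as resistances in series:
R_inner film = 1/(h_i·A) = 1/(12.2×27.6) = 0.00297 K/W
R_brass = L/(kA) = 0.004/(128×27.6) = 1.132×10^-6 K/W
R_cellular glass = L/(kA) = 0.09/(0.0527×27.6) = 0.06188 K/W
R_stainless steel = L/(kA) = 0.004/(17.7×27.6) = 8.188×10^-6 K/W
R_outer film = 1/(h_o·A) = 1/(24.9×27.6) = 0.001455 K/W
R_total = 0.06631 K/W
Q = ΔT / R_total = 199 / 0.06631

Q ≈ 3000 W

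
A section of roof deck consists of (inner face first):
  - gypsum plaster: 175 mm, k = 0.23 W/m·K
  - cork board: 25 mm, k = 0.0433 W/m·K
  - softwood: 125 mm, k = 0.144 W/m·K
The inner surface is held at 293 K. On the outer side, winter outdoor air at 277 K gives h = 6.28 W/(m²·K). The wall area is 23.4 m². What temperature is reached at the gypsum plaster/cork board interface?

Treating each layer as a thermal resistance in series:
R_gypsum plaster = L/(kA) = 0.175/(0.23×23.4) = 0.03252 K/W
R_cork board = L/(kA) = 0.025/(0.0433×23.4) = 0.02467 K/W
R_softwood = L/(kA) = 0.125/(0.144×23.4) = 0.0371 K/W
R_outer film = 1/(h_o·A) = 1/(6.28×23.4) = 0.006805 K/W
R_total = 0.1011 K/W;  Q = ΔT/R_total = 16/0.1011 = 158.3 W
T_interface = T_inner − Q·ΣR(inner→interface) = 293 − 158×0.03252

T ≈ 288 K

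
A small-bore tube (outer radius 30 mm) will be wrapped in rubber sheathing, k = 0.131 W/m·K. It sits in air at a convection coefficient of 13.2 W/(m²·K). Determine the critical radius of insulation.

r_cr ≈ 9.92 mm

For a cylinder r_cr = k/h = 0.131/13.2
r_cr = 9.92 mm; since the bare radius (30 mm) is above r_cr, any added insulation will reduce heat loss.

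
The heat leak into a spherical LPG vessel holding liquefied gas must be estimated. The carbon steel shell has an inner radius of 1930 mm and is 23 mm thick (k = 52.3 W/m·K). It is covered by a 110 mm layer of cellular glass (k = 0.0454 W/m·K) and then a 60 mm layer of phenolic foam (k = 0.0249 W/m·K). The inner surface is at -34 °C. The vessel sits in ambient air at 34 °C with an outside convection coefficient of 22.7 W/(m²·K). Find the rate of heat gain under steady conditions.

Q ≈ 736 W

Each spherical layer contributes R = (1/r_i − 1/r_o)/(4πk):
R_carbon steel shell = (1/1.93 − 1/1.953)/(4π×52.3) = 9.284×10^-6 K/W
R_cellular glass = (1/1.953 − 1/2.063)/(4π×0.0454) = 0.04785 K/W
R_phenolic foam = (1/2.063 − 1/2.123)/(4π×0.0249) = 0.04378 K/W
R_outer film = 1/(h·4πr_o²) = 1/(22.7×4π×2.123²) = 7.778×10^-4 K/W
R_total = 0.09242 K/W
Q = ΔT/R_total = 68/0.09242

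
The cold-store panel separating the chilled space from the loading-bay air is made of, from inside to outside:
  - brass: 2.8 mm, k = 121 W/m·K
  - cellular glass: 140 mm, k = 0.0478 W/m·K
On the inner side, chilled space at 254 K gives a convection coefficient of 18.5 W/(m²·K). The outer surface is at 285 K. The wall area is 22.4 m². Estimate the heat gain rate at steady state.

Q ≈ 233 W

Treating each layer as a thermal resistance in series:
R_inner film = 1/(h_i·A) = 1/(18.5×22.4) = 0.002413 K/W
R_brass = L/(kA) = 0.0028/(121×22.4) = 1.033×10^-6 K/W
R_cellular glass = L/(kA) = 0.14/(0.0478×22.4) = 0.1308 K/W
R_total = 0.1332 K/W
Q = ΔT / R_total = 31 / 0.1332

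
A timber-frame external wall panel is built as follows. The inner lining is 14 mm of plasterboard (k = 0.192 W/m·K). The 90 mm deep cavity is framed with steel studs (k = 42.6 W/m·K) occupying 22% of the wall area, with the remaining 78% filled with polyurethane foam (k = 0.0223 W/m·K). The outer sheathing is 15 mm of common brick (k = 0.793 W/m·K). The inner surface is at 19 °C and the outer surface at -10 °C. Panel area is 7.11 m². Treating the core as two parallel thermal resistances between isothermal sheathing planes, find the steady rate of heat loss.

Q ≈ 2030 W

Sheathing layers in series; stud and cavity paths in parallel between them.
R_inner = 0.014/(0.192×7.11) = 0.01026 K/W
R_stud  = 0.09/(42.6×0.22×7.11) = 0.001351 K/W
R_cav   = 0.09/(0.0223×0.78×7.11) = 0.7277 K/W
1/R_core = 1/R_stud + 1/R_cav → R_core = 0.001348 K/W
R_outer = 0.015/(0.793×7.11) = 0.00266 K/W
R_total = 0.01426 K/W
Q = ΔT/R_total = 29/0.01426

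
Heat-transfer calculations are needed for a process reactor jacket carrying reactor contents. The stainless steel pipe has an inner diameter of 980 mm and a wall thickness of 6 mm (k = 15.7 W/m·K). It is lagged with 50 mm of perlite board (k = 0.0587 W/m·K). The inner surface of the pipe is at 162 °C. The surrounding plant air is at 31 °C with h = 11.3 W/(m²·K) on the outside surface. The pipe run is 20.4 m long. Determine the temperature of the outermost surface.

Cylindrical conduction, so R = ln(r₂/r₁)/(2πkL) per layer, in series:
R_stainless steel pipe wall = ln(496/490)/(2π×15.7×20.4) = 6.048×10^-6 K/W
R_perlite board = ln(546/496)/(2π×0.0587×20.4) = 0.01276 K/W
R_outer film = 1/(h_o·2πr_oL) = 1/(11.3×2π×0.546×20.4) = 0.001265 K/W
R_total = 0.01404 K/W
Q = ΔT/R_total = 131/0.01404
Q = 9330 W
T_interface = T_inner − Q·ΣR(inner→interface) = 162 − 9330×0.01277

T ≈ 42.8 °C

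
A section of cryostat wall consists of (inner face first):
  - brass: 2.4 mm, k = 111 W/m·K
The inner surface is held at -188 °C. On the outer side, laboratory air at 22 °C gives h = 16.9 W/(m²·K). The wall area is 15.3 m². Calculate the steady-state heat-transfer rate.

Q ≈ 54300 W

Model the wall as resistances in series:
R_brass = L/(kA) = 0.0024/(111×15.3) = 1.413×10^-6 K/W
R_outer film = 1/(h_o·A) = 1/(16.9×15.3) = 0.003867 K/W
R_total = 0.003869 K/W
Q = ΔT / R_total = 210 / 0.003869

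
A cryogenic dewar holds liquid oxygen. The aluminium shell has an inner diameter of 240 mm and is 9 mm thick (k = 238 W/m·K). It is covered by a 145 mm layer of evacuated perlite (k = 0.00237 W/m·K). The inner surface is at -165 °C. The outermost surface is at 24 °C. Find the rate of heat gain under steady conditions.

Q ≈ 1.37 W

Spherical conduction: R = (1/r_in − 1/r_out)/(4πk) per layer; series-sum.
R_aluminium shell = (1/0.12 − 1/0.129)/(4π×238) = 1.944×10^-4 K/W
R_evacuated perlite = (1/0.129 − 1/0.274)/(4π×0.00237) = 137.7 K/W
R_total = 137.7 K/W
Q = ΔT/R_total = 189/137.7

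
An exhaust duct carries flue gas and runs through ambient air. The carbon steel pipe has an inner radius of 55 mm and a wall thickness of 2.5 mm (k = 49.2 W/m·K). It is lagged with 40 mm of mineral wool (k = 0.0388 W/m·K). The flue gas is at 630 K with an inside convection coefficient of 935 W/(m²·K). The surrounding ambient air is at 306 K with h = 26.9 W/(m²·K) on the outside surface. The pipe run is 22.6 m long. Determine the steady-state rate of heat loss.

Q ≈ 3280 W

Radial resistances (cylindrical: R_cond = ln(r_o/r_i)/(2πkL), R_conv = 1/(h·2πrL)):
R_inner film = 1/(h_i·2πr₁L) = 1/(935×2π×0.055×22.6) = 1.369×10^-4 K/W
R_carbon steel pipe wall = ln(57.5/55)/(2π×49.2×22.6) = 6.363×10^-6 K/W
R_mineral wool = ln(97.5/57.5)/(2π×0.0388×22.6) = 0.09584 K/W
R_outer film = 1/(h_o·2πr_oL) = 1/(26.9×2π×0.0975×22.6) = 0.002685 K/W
R_total = 0.09867 K/W
Q = ΔT/R_total = 324/0.09867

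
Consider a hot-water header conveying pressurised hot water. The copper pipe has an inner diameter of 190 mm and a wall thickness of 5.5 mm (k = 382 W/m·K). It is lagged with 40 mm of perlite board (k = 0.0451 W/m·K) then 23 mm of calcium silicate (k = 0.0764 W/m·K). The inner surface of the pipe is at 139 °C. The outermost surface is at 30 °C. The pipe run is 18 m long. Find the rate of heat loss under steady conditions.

Cylindrical conduction, so R = ln(r₂/r₁)/(2πkL) per layer, in series:
R_copper pipe wall = ln(100.5/95)/(2π×382×18) = 1.303×10^-6 K/W
R_perlite board = ln(140.5/100.5)/(2π×0.0451×18) = 0.06569 K/W
R_calcium silicate = ln(163.5/140.5)/(2π×0.0764×18) = 0.01755 K/W
R_total = 0.08323 K/W
Q = ΔT/R_total = 109/0.08323

Q ≈ 1310 W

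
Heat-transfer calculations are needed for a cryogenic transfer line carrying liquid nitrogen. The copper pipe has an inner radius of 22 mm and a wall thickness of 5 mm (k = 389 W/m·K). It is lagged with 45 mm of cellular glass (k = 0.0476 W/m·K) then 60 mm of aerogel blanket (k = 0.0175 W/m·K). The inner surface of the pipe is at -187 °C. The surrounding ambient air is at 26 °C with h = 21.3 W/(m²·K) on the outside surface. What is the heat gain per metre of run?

q′ ≈ 24.1 W/m

Per-layer cylindrical resistances, series-summed:
R_copper pipe wall = ln(27/22)/(2π×389×1) = 8.379×10^-5 K/W
R_cellular glass = ln(72/27)/(2π×0.0476×1) = 3.279 K/W
R_aerogel blanket = ln(132/72)/(2π×0.0175×1) = 5.513 K/W
R_outer film = 1/(h_o·2πr_oL) = 1/(21.3×2π×0.132×1) = 0.05661 K/W
R_total = 8.849 K/W
Q = ΔT/R_total = 213/8.849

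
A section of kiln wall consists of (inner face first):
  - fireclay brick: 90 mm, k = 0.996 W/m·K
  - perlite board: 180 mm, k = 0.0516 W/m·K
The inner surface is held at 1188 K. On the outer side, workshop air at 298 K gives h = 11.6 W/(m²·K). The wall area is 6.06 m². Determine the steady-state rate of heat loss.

Q ≈ 1470 W

Thermal resistances in series:
R_fireclay brick = L/(kA) = 0.09/(0.996×6.06) = 0.01491 K/W
R_perlite board = L/(kA) = 0.18/(0.0516×6.06) = 0.5756 K/W
R_outer film = 1/(h_o·A) = 1/(11.6×6.06) = 0.01423 K/W
R_total = 0.6048 K/W
Q = ΔT / R_total = 890 / 0.6048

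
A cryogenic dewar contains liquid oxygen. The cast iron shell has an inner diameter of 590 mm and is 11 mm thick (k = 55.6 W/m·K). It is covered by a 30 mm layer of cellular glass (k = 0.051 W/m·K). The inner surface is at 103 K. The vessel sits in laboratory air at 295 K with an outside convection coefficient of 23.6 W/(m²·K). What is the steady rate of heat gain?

Spherical conduction: R = (1/r_in − 1/r_out)/(4πk) per layer; series-sum.
R_cast iron shell = (1/0.295 − 1/0.306)/(4π×55.6) = 1.744×10^-4 K/W
R_cellular glass = (1/0.306 − 1/0.336)/(4π×0.051) = 0.4553 K/W
R_outer film = 1/(h·4πr_o²) = 1/(23.6×4π×0.336²) = 0.02987 K/W
R_total = 0.4853 K/W
Q = ΔT/R_total = 192/0.4853

Q ≈ 396 W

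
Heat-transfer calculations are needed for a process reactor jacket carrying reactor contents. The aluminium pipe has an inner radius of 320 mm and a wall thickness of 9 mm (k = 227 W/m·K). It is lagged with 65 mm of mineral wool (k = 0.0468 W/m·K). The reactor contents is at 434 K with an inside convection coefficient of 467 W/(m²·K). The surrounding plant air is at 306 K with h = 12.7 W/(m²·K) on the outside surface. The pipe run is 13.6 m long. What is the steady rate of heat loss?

Per-layer cylindrical resistances, series-summed:
R_inner film = 1/(h_i·2πr₁L) = 1/(467×2π×0.32×13.6) = 7.831×10^-5 K/W
R_aluminium pipe wall = ln(329/320)/(2π×227×13.6) = 1.43×10^-6 K/W
R_mineral wool = ln(394/329)/(2π×0.0468×13.6) = 0.04508 K/W
R_outer film = 1/(h_o·2πr_oL) = 1/(12.7×2π×0.394×13.6) = 0.002339 K/W
R_total = 0.0475 K/W
Q = ΔT/R_total = 128/0.0475

Q ≈ 2690 W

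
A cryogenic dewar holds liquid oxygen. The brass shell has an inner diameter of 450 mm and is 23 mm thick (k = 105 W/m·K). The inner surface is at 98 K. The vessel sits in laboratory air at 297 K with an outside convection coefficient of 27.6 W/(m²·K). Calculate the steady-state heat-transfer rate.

Q ≈ 4220 W

Radial (spherical) resistances in series:
R_brass shell = (1/0.225 − 1/0.248)/(4π×105) = 3.124×10^-4 K/W
R_outer film = 1/(h·4πr_o²) = 1/(27.6×4π×0.248²) = 0.04688 K/W
R_total = 0.04719 K/W
Q = ΔT/R_total = 199/0.04719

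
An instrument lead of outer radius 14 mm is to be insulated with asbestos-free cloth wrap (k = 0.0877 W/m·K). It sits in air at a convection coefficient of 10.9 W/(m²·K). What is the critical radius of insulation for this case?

For a cylinder r_cr = k/h = 0.0877/10.9
r_cr = 8.05 mm; since the bare radius (14 mm) is above r_cr, any added insulation will reduce heat loss.

r_cr ≈ 8.05 mm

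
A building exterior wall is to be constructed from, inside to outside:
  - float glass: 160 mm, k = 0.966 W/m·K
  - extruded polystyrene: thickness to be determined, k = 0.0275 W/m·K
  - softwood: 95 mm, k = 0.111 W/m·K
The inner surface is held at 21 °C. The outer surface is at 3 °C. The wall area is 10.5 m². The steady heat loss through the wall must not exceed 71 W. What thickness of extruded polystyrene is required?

Series thermal resistances:
R_float glass = L/(kA) = 0.16/(0.966×10.5) = 0.01577 K/W
R_softwood = L/(kA) = 0.095/(0.111×10.5) = 0.08151 K/W
Sum of the known resistances R_other = 0.09728 K/W
Required total resistance R_tot = ΔT/Q_allow = 18/71 = 0.2535 K/W
R_extruded polystyrene = R_tot − R_other = 0.1562 K/W
L = R·k·A = 0.1562×0.0275×10.5

L ≈ 45.1 mm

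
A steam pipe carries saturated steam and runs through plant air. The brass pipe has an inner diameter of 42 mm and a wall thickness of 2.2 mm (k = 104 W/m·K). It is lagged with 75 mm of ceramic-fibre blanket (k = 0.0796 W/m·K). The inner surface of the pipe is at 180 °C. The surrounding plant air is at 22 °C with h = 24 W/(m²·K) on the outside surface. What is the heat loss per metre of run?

q′ ≈ 53.5 W/m

For a radial system each layer contributes R = ln(r_out/r_in)/(2πkL); films add R = 1/(hA).
R_brass pipe wall = ln(23.2/21)/(2π×104×1) = 1.525×10^-4 K/W
R_ceramic-fibre blanket = ln(98.2/23.2)/(2π×0.0796×1) = 2.885 K/W
R_outer film = 1/(h_o·2πr_oL) = 1/(24×2π×0.0982×1) = 0.06753 K/W
R_total = 2.953 K/W
Q = ΔT/R_total = 158/2.953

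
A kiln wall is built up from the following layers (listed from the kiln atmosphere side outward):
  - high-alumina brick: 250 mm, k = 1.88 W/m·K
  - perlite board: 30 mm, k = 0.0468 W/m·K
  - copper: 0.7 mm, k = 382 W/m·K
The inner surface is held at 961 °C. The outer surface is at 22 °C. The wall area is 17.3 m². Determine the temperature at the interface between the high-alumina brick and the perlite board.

Model the wall as resistances in series:
R_high-alumina brick = L/(kA) = 0.25/(1.88×17.3) = 0.007687 K/W
R_perlite board = L/(kA) = 0.03/(0.0468×17.3) = 0.03705 K/W
R_copper = L/(kA) = 0.0007/(382×17.3) = 1.059×10^-7 K/W
R_total = 0.04474 K/W;  Q = ΔT/R_total = 939/0.04474 = 20990 W
T_interface = T_inner − Q·ΣR(inner→interface) = 961 − 21000×0.007687

T ≈ 800 °C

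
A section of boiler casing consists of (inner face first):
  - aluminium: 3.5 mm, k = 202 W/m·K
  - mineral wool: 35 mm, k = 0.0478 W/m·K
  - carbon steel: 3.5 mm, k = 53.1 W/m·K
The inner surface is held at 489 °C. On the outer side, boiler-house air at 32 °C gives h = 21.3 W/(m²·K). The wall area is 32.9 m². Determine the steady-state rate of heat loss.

Using the resistance-network approach (series):
R_aluminium = L/(kA) = 0.0035/(202×32.9) = 5.266×10^-7 K/W
R_mineral wool = L/(kA) = 0.035/(0.0478×32.9) = 0.02226 K/W
R_carbon steel = L/(kA) = 0.0035/(53.1×32.9) = 2.003×10^-6 K/W
R_outer film = 1/(h_o·A) = 1/(21.3×32.9) = 0.001427 K/W
R_total = 0.02369 K/W
Q = ΔT / R_total = 457 / 0.02369

Q ≈ 19300 W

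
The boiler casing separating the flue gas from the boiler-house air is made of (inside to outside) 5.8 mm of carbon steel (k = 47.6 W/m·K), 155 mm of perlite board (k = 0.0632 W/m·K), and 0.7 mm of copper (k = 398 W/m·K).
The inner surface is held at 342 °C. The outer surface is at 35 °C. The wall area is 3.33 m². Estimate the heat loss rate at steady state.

Q ≈ 417 W

Series thermal resistances:
R_carbon steel = L/(kA) = 0.0058/(47.6×3.33) = 3.659×10^-5 K/W
R_perlite board = L/(kA) = 0.155/(0.0632×3.33) = 0.7365 K/W
R_copper = L/(kA) = 0.0007/(398×3.33) = 5.282×10^-7 K/W
R_total = 0.7365 K/W
Q = ΔT / R_total = 307 / 0.7365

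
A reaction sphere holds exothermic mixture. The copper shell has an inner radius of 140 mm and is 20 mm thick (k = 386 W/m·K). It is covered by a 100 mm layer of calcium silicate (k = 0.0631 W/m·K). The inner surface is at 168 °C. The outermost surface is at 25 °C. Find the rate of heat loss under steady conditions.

Spherical conduction: R = (1/r_in − 1/r_out)/(4πk) per layer; series-sum.
R_copper shell = (1/0.14 − 1/0.16)/(4π×386) = 1.841×10^-4 K/W
R_calcium silicate = (1/0.16 − 1/0.26)/(4π×0.0631) = 3.032 K/W
R_total = 3.032 K/W
Q = ΔT/R_total = 143/3.032

Q ≈ 47.2 W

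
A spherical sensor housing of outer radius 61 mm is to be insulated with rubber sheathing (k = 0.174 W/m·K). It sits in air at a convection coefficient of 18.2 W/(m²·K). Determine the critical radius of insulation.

For a sphere r_cr = 2k/h = 2×0.174/18.2
r_cr = 19.1 mm; since the bare radius (61 mm) is above r_cr, any added insulation will reduce heat loss.

r_cr ≈ 19.1 mm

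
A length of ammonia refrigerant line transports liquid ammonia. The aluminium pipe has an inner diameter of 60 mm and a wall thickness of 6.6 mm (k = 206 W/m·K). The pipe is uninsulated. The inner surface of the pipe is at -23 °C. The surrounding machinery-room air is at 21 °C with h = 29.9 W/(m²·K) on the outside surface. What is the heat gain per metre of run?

q′ ≈ 302 W/m

Cylindrical conduction, so R = ln(r₂/r₁)/(2πkL) per layer, in series:
R_aluminium pipe wall = ln(36.6/30)/(2π×206×1) = 1.536×10^-4 K/W
R_outer film = 1/(h_o·2πr_oL) = 1/(29.9×2π×0.0366×1) = 0.1454 K/W
R_total = 0.1456 K/W
Q = ΔT/R_total = 44/0.1456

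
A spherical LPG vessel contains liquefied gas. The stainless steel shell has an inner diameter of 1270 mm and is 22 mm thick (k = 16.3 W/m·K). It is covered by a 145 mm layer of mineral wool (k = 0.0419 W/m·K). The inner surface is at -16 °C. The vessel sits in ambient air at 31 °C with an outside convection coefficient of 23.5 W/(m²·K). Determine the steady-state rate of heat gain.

Spherical conduction: R = (1/r_in − 1/r_out)/(4πk) per layer; series-sum.
R_stainless steel shell = (1/0.635 − 1/0.657)/(4π×16.3) = 2.574×10^-4 K/W
R_mineral wool = (1/0.657 − 1/0.802)/(4π×0.0419) = 0.5226 K/W
R_outer film = 1/(h·4πr_o²) = 1/(23.5×4π×0.802²) = 0.005265 K/W
R_total = 0.5282 K/W
Q = ΔT/R_total = 47/0.5282

Q ≈ 89 W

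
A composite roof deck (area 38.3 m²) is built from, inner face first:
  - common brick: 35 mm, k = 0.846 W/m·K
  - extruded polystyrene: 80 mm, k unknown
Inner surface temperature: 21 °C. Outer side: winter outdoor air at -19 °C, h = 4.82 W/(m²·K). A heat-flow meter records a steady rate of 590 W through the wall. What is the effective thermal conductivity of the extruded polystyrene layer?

k ≈ 0.0341 W/(m·K)

Using the resistance-network approach (series):
R_common brick = L/(kA) = 0.035/(0.846×38.3) = 0.00108 K/W
R_outer film = 1/(h_o·A) = 1/(4.82×38.3) = 0.005417 K/W
Sum of known resistances R_other = 0.006497 K/W
Total R = ΔT/Q = 40/590 = 0.0678 K/W
R_extruded polystyrene = R_total − R_other = 0.0613 K/W
k = L/(R·A) = 0.08/(0.0613×38.3)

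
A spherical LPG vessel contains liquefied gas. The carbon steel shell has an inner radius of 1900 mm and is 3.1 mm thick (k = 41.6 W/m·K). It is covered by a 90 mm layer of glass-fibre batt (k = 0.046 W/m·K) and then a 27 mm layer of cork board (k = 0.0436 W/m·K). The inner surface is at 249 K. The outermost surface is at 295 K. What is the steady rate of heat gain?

Spherical conduction: R = (1/r_in − 1/r_out)/(4πk) per layer; series-sum.
R_carbon steel shell = (1/1.9 − 1/1.9031)/(4π×41.6) = 1.64×10^-6 K/W
R_glass-fibre batt = (1/1.9031 − 1/1.9931)/(4π×0.046) = 0.04105 K/W
R_cork board = (1/1.9931 − 1/2.0201)/(4π×0.0436) = 0.01224 K/W
R_total = 0.05329 K/W
Q = ΔT/R_total = 46/0.05329

Q ≈ 863 W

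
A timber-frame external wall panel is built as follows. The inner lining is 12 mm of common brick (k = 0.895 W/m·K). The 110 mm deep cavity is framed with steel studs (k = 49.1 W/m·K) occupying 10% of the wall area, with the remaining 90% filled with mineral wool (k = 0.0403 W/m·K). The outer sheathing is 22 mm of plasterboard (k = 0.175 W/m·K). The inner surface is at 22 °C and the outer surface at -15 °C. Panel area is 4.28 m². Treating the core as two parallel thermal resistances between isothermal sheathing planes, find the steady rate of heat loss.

Sheathing layers in series; stud and cavity paths in parallel between them.
R_inner = 0.012/(0.895×4.28) = 0.003133 K/W
R_stud  = 0.11/(49.1×0.1×4.28) = 0.005234 K/W
R_cav   = 0.11/(0.0403×0.9×4.28) = 0.7086 K/W
1/R_core = 1/R_stud + 1/R_cav → R_core = 0.005196 K/W
R_outer = 0.022/(0.175×4.28) = 0.02937 K/W
R_total = 0.0377 K/W
Q = ΔT/R_total = 37/0.0377

Q ≈ 981 W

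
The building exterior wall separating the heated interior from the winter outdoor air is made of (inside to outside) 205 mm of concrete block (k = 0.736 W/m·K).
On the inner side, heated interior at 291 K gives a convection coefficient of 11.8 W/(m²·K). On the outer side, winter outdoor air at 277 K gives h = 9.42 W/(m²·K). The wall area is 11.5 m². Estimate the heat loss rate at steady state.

Treating each layer as a thermal resistance in series:
R_inner film = 1/(h_i·A) = 1/(11.8×11.5) = 0.007369 K/W
R_concrete block = L/(kA) = 0.205/(0.736×11.5) = 0.02422 K/W
R_outer film = 1/(h_o·A) = 1/(9.42×11.5) = 0.009231 K/W
R_total = 0.04082 K/W
Q = ΔT / R_total = 14 / 0.04082

Q ≈ 343 W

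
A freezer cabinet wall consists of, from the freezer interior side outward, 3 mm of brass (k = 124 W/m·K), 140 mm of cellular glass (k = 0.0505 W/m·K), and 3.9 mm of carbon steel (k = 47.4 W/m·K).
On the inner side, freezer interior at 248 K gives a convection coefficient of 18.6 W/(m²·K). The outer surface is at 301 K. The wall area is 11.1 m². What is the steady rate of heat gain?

Using the resistance-network approach (series):
R_inner film = 1/(h_i·A) = 1/(18.6×11.1) = 0.004844 K/W
R_brass = L/(kA) = 0.003/(124×11.1) = 2.18×10^-6 K/W
R_cellular glass = L/(kA) = 0.14/(0.0505×11.1) = 0.2498 K/W
R_carbon steel = L/(kA) = 0.0039/(47.4×11.1) = 7.412×10^-6 K/W
R_total = 0.2546 K/W
Q = ΔT / R_total = 53 / 0.2546

Q ≈ 208 W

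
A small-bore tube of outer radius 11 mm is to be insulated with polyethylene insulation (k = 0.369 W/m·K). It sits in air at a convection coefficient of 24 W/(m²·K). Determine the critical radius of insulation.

r_cr ≈ 15.4 mm

For a cylinder r_cr = k/h = 0.369/24
r_cr = 15.4 mm; since the bare radius (11 mm) is below r_cr, adding a thin layer of insulation will *increase* heat loss.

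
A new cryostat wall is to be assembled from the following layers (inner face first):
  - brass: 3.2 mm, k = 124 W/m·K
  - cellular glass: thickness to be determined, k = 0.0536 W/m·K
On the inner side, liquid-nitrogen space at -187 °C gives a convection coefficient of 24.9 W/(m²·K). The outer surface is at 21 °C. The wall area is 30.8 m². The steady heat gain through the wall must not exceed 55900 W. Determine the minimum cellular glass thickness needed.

L ≈ 3.99 mm

Series thermal resistances:
R_inner film = 1/(h_i·A) = 1/(24.9×30.8) = 0.001304 K/W
R_brass = L/(kA) = 0.0032/(124×30.8) = 8.379×10^-7 K/W
Sum of the known resistances R_other = 0.001305 K/W
Required total resistance R_tot = ΔT/Q_allow = 208/55900 = 0.003721 K/W
R_cellular glass = R_tot − R_other = 0.002416 K/W
L = R·k·A = 0.002416×0.0536×30.8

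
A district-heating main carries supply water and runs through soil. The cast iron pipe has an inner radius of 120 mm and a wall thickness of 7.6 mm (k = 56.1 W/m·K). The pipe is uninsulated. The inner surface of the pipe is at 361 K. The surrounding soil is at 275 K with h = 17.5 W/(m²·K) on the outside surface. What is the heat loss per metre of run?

Per-layer cylindrical resistances, series-summed:
R_cast iron pipe wall = ln(127.6/120)/(2π×56.1×1) = 1.742×10^-4 K/W
R_outer film = 1/(h_o·2πr_oL) = 1/(17.5×2π×0.1276×1) = 0.07127 K/W
R_total = 0.07145 K/W
Q = ΔT/R_total = 86/0.07145

q′ ≈ 1200 W/m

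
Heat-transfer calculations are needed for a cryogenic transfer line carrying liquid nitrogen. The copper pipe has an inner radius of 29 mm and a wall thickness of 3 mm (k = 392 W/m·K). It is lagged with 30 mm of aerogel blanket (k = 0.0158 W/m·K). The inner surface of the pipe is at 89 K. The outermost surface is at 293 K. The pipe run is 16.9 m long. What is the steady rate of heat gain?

Q ≈ 517 W

For a radial system each layer contributes R = ln(r_out/r_in)/(2πkL); films add R = 1/(hA).
R_copper pipe wall = ln(32/29)/(2π×392×16.9) = 2.365×10^-6 K/W
R_aerogel blanket = ln(62/32)/(2π×0.0158×16.9) = 0.3942 K/W
R_total = 0.3942 K/W
Q = ΔT/R_total = 204/0.3942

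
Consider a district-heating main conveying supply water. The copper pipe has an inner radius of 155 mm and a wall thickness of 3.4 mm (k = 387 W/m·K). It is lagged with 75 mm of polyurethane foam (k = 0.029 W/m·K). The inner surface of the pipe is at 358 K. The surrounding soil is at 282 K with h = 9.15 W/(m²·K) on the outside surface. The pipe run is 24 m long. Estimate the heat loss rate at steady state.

Q ≈ 828 W

Radial resistances (cylindrical: R_cond = ln(r_o/r_i)/(2πkL), R_conv = 1/(h·2πrL)):
R_copper pipe wall = ln(158.4/155)/(2π×387×24) = 3.718×10^-7 K/W
R_polyurethane foam = ln(233.4/158.4)/(2π×0.029×24) = 0.08864 K/W
R_outer film = 1/(h_o·2πr_oL) = 1/(9.15×2π×0.2334×24) = 0.003105 K/W
R_total = 0.09175 K/W
Q = ΔT/R_total = 76/0.09175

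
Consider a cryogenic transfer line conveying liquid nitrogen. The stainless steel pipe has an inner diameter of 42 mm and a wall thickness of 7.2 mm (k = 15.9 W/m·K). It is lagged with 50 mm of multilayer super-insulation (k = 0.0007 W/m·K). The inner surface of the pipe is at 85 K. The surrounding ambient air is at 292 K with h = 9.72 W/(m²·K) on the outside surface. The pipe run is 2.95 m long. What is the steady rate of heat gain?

Q ≈ 2.63 W

Per-layer cylindrical resistances, series-summed:
R_stainless steel pipe wall = ln(28.2/21)/(2π×15.9×2.95) = 0.001 K/W
R_multilayer super-insulation = ln(78.2/28.2)/(2π×0.0007×2.95) = 78.61 K/W
R_outer film = 1/(h_o·2πr_oL) = 1/(9.72×2π×0.0782×2.95) = 0.07098 K/W
R_total = 78.68 K/W
Q = ΔT/R_total = 207/78.68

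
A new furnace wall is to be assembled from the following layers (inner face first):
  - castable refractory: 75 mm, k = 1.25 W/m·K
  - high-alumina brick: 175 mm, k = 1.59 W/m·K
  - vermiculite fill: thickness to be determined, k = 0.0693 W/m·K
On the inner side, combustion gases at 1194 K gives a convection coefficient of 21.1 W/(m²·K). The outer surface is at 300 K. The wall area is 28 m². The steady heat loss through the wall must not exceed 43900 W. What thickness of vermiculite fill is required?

L ≈ 24.4 mm

Series thermal resistances:
R_inner film = 1/(h_i·A) = 1/(21.1×28) = 0.001693 K/W
R_castable refractory = L/(kA) = 0.075/(1.25×28) = 0.002143 K/W
R_high-alumina brick = L/(kA) = 0.175/(1.59×28) = 0.003931 K/W
Sum of the known resistances R_other = 0.007766 K/W
Required total resistance R_tot = ΔT/Q_allow = 894/43900 = 0.02036 K/W
R_vermiculite fill = R_tot − R_other = 0.0126 K/W
L = R·k·A = 0.0126×0.0693×28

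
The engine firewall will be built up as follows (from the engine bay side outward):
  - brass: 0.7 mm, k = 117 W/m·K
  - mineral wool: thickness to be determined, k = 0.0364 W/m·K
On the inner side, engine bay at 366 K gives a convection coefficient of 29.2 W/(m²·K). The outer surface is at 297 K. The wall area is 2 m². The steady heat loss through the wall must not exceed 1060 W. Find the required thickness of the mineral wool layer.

L ≈ 3.49 mm

Model the wall as resistances in series:
R_inner film = 1/(h_i·A) = 1/(29.2×2) = 0.01712 K/W
R_brass = L/(kA) = 0.0007/(117×2) = 2.991×10^-6 K/W
Sum of the known resistances R_other = 0.01713 K/W
Required total resistance R_tot = ΔT/Q_allow = 69/1060 = 0.06509 K/W
R_mineral wool = R_tot − R_other = 0.04797 K/W
L = R·k·A = 0.04797×0.0364×2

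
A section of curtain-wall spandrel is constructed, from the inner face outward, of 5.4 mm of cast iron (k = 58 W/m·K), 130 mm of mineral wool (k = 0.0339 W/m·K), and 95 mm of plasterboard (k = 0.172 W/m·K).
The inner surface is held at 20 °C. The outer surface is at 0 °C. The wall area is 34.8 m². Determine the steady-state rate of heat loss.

Q ≈ 159 W

Series thermal resistances:
R_cast iron = L/(kA) = 0.0054/(58×34.8) = 2.675×10^-6 K/W
R_mineral wool = L/(kA) = 0.13/(0.0339×34.8) = 0.1102 K/W
R_plasterboard = L/(kA) = 0.095/(0.172×34.8) = 0.01587 K/W
R_total = 0.1261 K/W
Q = ΔT / R_total = 20 / 0.1261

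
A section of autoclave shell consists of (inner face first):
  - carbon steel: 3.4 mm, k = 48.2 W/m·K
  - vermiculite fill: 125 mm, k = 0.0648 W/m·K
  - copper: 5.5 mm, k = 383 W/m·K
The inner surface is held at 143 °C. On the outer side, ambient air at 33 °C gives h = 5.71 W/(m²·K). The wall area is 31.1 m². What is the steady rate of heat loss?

Model the wall as resistances in series:
R_carbon steel = L/(kA) = 0.0034/(48.2×31.1) = 2.268×10^-6 K/W
R_vermiculite fill = L/(kA) = 0.125/(0.0648×31.1) = 0.06203 K/W
R_copper = L/(kA) = 0.0055/(383×31.1) = 4.617×10^-7 K/W
R_outer film = 1/(h_o·A) = 1/(5.71×31.1) = 0.005631 K/W
R_total = 0.06766 K/W
Q = ΔT / R_total = 110 / 0.06766

Q ≈ 1630 W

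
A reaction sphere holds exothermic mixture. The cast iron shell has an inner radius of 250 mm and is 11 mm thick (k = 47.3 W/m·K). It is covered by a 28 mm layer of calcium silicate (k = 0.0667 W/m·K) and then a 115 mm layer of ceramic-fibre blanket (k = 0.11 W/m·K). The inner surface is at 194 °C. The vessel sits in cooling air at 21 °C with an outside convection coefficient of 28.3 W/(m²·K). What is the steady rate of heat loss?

Q ≈ 147 W

Each spherical layer contributes R = (1/r_i − 1/r_o)/(4πk):
R_cast iron shell = (1/0.25 − 1/0.261)/(4π×47.3) = 2.836×10^-4 K/W
R_calcium silicate = (1/0.261 − 1/0.289)/(4π×0.0667) = 0.4429 K/W
R_ceramic-fibre blanket = (1/0.289 − 1/0.404)/(4π×0.11) = 0.7126 K/W
R_outer film = 1/(h·4πr_o²) = 1/(28.3×4π×0.404²) = 0.01723 K/W
R_total = 1.173 K/W
Q = ΔT/R_total = 173/1.173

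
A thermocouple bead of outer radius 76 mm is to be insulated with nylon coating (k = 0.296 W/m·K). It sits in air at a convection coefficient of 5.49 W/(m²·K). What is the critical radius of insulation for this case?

r_cr ≈ 108 mm

For a sphere r_cr = 2k/h = 2×0.296/5.49
r_cr = 108 mm; since the bare radius (76 mm) is below r_cr, adding a thin layer of insulation will *increase* heat loss.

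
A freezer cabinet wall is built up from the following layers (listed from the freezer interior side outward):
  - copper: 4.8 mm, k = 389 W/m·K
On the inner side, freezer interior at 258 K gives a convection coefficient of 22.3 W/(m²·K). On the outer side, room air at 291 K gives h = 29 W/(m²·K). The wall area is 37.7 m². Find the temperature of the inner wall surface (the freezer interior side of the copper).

Series thermal resistances:
R_inner film = 1/(h_i·A) = 1/(22.3×37.7) = 0.001189 K/W
R_copper = L/(kA) = 0.0048/(389×37.7) = 3.273×10^-7 K/W
R_outer film = 1/(h_o·A) = 1/(29×37.7) = 9.147×10^-4 K/W
R_total = 0.002104 K/W;  Q = ΔT/R_total = 33/0.002104 = 15680 W
T_interface = T_inner + Q·ΣR(inner→interface) = 258 + 15700×0.001189

T ≈ 277 K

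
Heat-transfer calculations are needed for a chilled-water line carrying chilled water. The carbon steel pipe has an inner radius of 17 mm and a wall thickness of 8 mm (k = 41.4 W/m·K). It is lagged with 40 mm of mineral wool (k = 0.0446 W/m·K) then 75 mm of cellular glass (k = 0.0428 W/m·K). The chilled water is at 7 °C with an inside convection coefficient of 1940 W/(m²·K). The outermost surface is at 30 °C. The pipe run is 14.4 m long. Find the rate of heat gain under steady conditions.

Q ≈ 52.8 W

Radial resistances (cylindrical: R_cond = ln(r_o/r_i)/(2πkL), R_conv = 1/(h·2πrL)):
R_inner film = 1/(h_i·2πr₁L) = 1/(1940×2π×0.017×14.4) = 3.351×10^-4 K/W
R_carbon steel pipe wall = ln(25/17)/(2π×41.4×14.4) = 1.03×10^-4 K/W
R_mineral wool = ln(65/25)/(2π×0.0446×14.4) = 0.2368 K/W
R_cellular glass = ln(140/65)/(2π×0.0428×14.4) = 0.1981 K/W
R_total = 0.4354 K/W
Q = ΔT/R_total = 23/0.4354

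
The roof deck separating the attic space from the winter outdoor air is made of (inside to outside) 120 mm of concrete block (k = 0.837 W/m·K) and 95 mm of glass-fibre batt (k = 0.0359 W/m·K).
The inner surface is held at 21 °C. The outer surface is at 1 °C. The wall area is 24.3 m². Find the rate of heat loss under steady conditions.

Model the wall as resistances in series:
R_concrete block = L/(kA) = 0.12/(0.837×24.3) = 0.0059 K/W
R_glass-fibre batt = L/(kA) = 0.095/(0.0359×24.3) = 0.1089 K/W
R_total = 0.1148 K/W
Q = ΔT / R_total = 20 / 0.1148

Q ≈ 174 W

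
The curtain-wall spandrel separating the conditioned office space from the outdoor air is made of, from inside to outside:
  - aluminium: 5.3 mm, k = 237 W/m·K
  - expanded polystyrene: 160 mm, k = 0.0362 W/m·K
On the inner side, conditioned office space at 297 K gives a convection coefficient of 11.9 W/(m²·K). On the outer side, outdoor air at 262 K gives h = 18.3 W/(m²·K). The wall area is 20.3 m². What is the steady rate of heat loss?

Model the wall as resistances in series:
R_inner film = 1/(h_i·A) = 1/(11.9×20.3) = 0.00414 K/W
R_aluminium = L/(kA) = 0.0053/(237×20.3) = 1.102×10^-6 K/W
R_expanded polystyrene = L/(kA) = 0.16/(0.0362×20.3) = 0.2177 K/W
R_outer film = 1/(h_o·A) = 1/(18.3×20.3) = 0.002692 K/W
R_total = 0.2246 K/W
Q = ΔT / R_total = 35 / 0.2246

Q ≈ 156 W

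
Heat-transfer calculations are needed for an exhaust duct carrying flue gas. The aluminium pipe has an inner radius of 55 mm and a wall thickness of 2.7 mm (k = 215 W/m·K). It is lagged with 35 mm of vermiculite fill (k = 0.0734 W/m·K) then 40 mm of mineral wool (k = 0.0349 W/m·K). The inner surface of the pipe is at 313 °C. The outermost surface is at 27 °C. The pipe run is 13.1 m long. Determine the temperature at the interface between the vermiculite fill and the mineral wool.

T ≈ 203 °C

Cylindrical conduction, so R = ln(r₂/r₁)/(2πkL) per layer, in series:
R_aluminium pipe wall = ln(57.7/55)/(2π×215×13.1) = 2.708×10^-6 K/W
R_vermiculite fill = ln(92.7/57.7)/(2π×0.0734×13.1) = 0.07848 K/W
R_mineral wool = ln(132.7/92.7)/(2π×0.0349×13.1) = 0.1249 K/W
R_total = 0.2034 K/W
Q = ΔT/R_total = 286/0.2034
Q = 1410 W
T_interface = T_inner − Q·ΣR(inner→interface) = 313 − 1410×0.07848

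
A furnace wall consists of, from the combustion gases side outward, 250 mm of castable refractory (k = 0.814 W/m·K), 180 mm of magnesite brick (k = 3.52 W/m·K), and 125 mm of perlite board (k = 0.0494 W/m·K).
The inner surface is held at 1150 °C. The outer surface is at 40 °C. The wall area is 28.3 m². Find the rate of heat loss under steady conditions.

Q ≈ 10900 W

Thermal resistances in series:
R_castable refractory = L/(kA) = 0.25/(0.814×28.3) = 0.01085 K/W
R_magnesite brick = L/(kA) = 0.18/(3.52×28.3) = 0.001807 K/W
R_perlite board = L/(kA) = 0.125/(0.0494×28.3) = 0.08941 K/W
R_total = 0.1021 K/W
Q = ΔT / R_total = 1110 / 0.1021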